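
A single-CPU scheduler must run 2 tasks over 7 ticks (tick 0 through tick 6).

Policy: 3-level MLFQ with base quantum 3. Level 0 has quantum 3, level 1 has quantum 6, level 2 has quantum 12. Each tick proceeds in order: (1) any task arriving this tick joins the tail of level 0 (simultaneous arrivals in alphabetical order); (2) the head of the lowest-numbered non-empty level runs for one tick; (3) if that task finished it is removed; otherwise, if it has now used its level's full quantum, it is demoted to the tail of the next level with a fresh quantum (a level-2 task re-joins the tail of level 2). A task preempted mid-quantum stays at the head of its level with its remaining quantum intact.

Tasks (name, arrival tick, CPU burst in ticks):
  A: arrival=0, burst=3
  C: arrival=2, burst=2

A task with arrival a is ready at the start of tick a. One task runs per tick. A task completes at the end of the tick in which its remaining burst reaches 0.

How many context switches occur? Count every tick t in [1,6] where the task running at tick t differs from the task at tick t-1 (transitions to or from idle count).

context switches = 2

t=0: L0/L1/L2 = A/-/- → run A
t=1: L0/L1/L2 = A/-/- → run A
t=2: L0/L1/L2 = AC/-/- → run A
t=3: L0/L1/L2 = C/-/- → run C
t=4: L0/L1/L2 = C/-/- → run C
t=5: (idle)
t=6: (idle)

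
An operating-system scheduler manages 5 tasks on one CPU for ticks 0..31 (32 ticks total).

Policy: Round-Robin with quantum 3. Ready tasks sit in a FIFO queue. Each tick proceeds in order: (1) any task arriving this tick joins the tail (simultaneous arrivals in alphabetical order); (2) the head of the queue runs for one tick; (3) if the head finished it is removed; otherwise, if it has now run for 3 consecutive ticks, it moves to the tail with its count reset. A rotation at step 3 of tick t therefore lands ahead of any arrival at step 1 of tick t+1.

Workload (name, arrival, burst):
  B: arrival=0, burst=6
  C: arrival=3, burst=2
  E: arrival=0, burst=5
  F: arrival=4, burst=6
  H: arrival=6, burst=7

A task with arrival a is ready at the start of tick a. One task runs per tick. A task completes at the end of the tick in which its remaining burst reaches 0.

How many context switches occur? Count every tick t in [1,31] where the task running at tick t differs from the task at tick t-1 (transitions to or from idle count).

t=0: queue=[B,E] q_used=0 → run B
t=1: queue=[B,E] q_used=1 → run B
t=2: queue=[B,E] q_used=2 → run B
t=3: queue=[E,B,C] q_used=0 → run E
t=4: queue=[E,B,C,F] q_used=1 → run E
t=5: queue=[E,B,C,F] q_used=2 → run E
t=6: queue=[B,C,F,E,H] q_used=0 → run B
t=7: queue=[B,C,F,E,H] q_used=1 → run B
t=8: queue=[B,C,F,E,H] q_used=2 → run B
t=9: queue=[C,F,E,H] q_used=0 → run C
t=10: queue=[C,F,E,H] q_used=1 → run C
t=11: queue=[F,E,H] q_used=0 → run F
t=12: queue=[F,E,H] q_used=1 → run F
t=13: queue=[F,E,H] q_used=2 → run F
t=14: queue=[E,H,F] q_used=0 → run E
t=15: queue=[E,H,F] q_used=1 → run E
t=16: queue=[H,F] q_used=0 → run H
t=17: queue=[H,F] q_used=1 → run H
t=18: queue=[H,F] q_used=2 → run H
t=19: queue=[F,H] q_used=0 → run F
t=20: queue=[F,H] q_used=1 → run F
t=21: queue=[F,H] q_used=2 → run F
t=22: queue=[H] q_used=0 → run H
t=23: queue=[H] q_used=1 → run H
t=24: queue=[H] q_used=2 → run H
t=25: queue=[H] q_used=0 → run H
t=26: (idle)
t=27: (idle)
t=28: (idle)
t=29: (idle)
t=30: (idle)
t=31: (idle)

context switches = 9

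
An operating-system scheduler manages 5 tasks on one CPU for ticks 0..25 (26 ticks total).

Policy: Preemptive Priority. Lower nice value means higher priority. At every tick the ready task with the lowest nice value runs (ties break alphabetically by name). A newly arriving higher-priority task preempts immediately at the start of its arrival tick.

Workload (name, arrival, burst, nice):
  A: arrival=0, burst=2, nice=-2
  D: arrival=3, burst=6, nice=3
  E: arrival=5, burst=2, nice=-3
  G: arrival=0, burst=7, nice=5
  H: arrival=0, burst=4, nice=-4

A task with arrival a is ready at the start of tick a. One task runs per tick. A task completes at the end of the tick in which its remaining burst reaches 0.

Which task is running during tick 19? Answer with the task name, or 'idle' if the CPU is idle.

running at tick 19 = G

t=0: ready={A,G,H} → run H
t=1: ready={A,G,H} → run H
t=2: ready={A,G,H} → run H
t=3: ready={A,D,G,H} → run H
t=4: ready={A,D,G} → run A
t=5: ready={A,D,E,G} → run E
t=6: ready={A,D,E,G} → run E
t=7: ready={A,D,G} → run A
t=8: ready={D,G} → run D
t=9: ready={D,G} → run D
t=10: ready={D,G} → run D
t=11: ready={D,G} → run D
t=12: ready={D,G} → run D
t=13: ready={D,G} → run D
t=14: ready={G} → run G
t=15: ready={G} → run G
t=16: ready={G} → run G
t=17: ready={G} → run G
t=18: ready={G} → run G
t=19: ready={G} → run G
t=20: ready={G} → run G
t=21: (idle)
t=22: (idle)
t=23: (idle)
t=24: (idle)
t=25: (idle)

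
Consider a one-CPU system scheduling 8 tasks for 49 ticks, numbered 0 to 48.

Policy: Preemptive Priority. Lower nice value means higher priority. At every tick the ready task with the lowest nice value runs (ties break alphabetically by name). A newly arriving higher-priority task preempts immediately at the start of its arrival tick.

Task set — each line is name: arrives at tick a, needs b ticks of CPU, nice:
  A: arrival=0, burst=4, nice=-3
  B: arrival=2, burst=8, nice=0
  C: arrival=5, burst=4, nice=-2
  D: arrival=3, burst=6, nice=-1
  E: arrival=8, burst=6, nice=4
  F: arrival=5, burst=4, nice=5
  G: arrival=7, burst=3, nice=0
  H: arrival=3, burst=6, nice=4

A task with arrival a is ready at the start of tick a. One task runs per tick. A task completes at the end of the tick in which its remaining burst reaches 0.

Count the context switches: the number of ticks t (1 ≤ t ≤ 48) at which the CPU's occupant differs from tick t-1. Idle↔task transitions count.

context switches = 9

t=0: ready={A} → run A
t=1: ready={A} → run A
t=2: ready={A,B} → run A
t=3: ready={A,B,D,H} → run A
t=4: ready={B,D,H} → run D
t=5: ready={B,C,D,F,H} → run C
t=6: ready={B,C,D,F,H} → run C
t=7: ready={B,C,D,F,G,H} → run C
t=8: ready={B,C,D,E,F,G,H} → run C
t=9: ready={B,D,E,F,G,H} → run D
t=10: ready={B,D,E,F,G,H} → run D
t=11: ready={B,D,E,F,G,H} → run D
t=12: ready={B,D,E,F,G,H} → run D
t=13: ready={B,D,E,F,G,H} → run D
t=14: ready={B,E,F,G,H} → run B
t=15: ready={B,E,F,G,H} → run B
t=16: ready={B,E,F,G,H} → run B
t=17: ready={B,E,F,G,H} → run B
t=18: ready={B,E,F,G,H} → run B
t=19: ready={B,E,F,G,H} → run B
t=20: ready={B,E,F,G,H} → run B
t=21: ready={B,E,F,G,H} → run B
t=22: ready={E,F,G,H} → run G
t=23: ready={E,F,G,H} → run G
t=24: ready={E,F,G,H} → run G
t=25: ready={E,F,H} → run E
t=26: ready={E,F,H} → run E
t=27: ready={E,F,H} → run E
t=28: ready={E,F,H} → run E
t=29: ready={E,F,H} → run E
t=30: ready={E,F,H} → run E
t=31: ready={F,H} → run H
t=32: ready={F,H} → run H
t=33: ready={F,H} → run H
t=34: ready={F,H} → run H
t=35: ready={F,H} → run H
t=36: ready={F,H} → run H
t=37: ready={F} → run F
t=38: ready={F} → run F
t=39: ready={F} → run F
t=40: ready={F} → run F
t=41: (idle)
t=42: (idle)
t=43: (idle)
t=44: (idle)
t=45: (idle)
t=46: (idle)
t=47: (idle)
t=48: (idle)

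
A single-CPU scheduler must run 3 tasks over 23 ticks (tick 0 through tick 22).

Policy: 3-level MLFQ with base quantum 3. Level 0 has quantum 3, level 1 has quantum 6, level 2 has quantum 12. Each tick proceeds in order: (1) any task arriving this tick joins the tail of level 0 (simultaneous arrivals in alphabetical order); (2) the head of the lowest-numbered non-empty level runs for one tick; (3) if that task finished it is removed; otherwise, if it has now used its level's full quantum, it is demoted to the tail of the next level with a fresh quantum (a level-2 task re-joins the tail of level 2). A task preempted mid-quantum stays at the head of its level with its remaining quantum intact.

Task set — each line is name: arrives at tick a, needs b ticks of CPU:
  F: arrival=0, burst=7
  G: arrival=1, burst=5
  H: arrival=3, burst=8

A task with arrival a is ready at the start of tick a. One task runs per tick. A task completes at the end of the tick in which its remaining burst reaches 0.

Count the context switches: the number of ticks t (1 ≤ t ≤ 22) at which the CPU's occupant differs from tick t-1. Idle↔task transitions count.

t=0: L0/L1/L2 = F/-/- → run F
t=1: L0/L1/L2 = FG/-/- → run F
t=2: L0/L1/L2 = FG/-/- → run F
t=3: L0/L1/L2 = GH/F/- → run G
t=4: L0/L1/L2 = GH/F/- → run G
t=5: L0/L1/L2 = GH/F/- → run G
t=6: L0/L1/L2 = H/FG/- → run H
t=7: L0/L1/L2 = H/FG/- → run H
t=8: L0/L1/L2 = H/FG/- → run H
t=9: L0/L1/L2 = -/FGH/- → run F
t=10: L0/L1/L2 = -/FGH/- → run F
t=11: L0/L1/L2 = -/FGH/- → run F
t=12: L0/L1/L2 = -/FGH/- → run F
t=13: L0/L1/L2 = -/GH/- → run G
t=14: L0/L1/L2 = -/GH/- → run G
t=15: L0/L1/L2 = -/H/- → run H
t=16: L0/L1/L2 = -/H/- → run H
t=17: L0/L1/L2 = -/H/- → run H
t=18: L0/L1/L2 = -/H/- → run H
t=19: L0/L1/L2 = -/H/- → run H
t=20: (idle)
t=21: (idle)
t=22: (idle)

context switches = 6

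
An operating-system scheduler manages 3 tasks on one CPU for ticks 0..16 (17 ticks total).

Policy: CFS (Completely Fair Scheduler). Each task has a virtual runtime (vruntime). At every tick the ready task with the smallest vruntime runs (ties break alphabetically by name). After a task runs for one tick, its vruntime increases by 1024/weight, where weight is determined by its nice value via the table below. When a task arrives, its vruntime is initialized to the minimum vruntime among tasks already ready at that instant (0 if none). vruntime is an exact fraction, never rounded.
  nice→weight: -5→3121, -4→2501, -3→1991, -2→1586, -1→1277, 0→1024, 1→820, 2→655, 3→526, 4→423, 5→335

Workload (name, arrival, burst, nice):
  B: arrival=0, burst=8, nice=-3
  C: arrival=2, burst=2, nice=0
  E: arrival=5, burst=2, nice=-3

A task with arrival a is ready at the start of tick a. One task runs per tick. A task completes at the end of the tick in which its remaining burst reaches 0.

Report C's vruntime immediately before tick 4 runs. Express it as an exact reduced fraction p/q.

vruntime(C, start of tick 4) = 4039/1991

t=0: vr[B=0] → run B
t=1: vr[B=1024/1991] → run B
t=2: vr[B=2048/1991 C=2048/1991] → run B
t=3: vr[B=3072/1991 C=2048/1991] → run C
t=4: vr[B=3072/1991 C=4039/1991] → run B
t=5: vr[B=4096/1991 C=4039/1991 E=4039/1991] → run C
t=6: vr[B=4096/1991 E=4039/1991] → run E
t=7: vr[B=4096/1991 E=5063/1991] → run B
t=8: vr[B=5120/1991 E=5063/1991] → run E
t=9: vr[B=5120/1991] → run B
t=10: vr[B=6144/1991] → run B
t=11: vr[B=7168/1991] → run B
t=12: (idle)
t=13: (idle)
t=14: (idle)
t=15: (idle)
t=16: (idle)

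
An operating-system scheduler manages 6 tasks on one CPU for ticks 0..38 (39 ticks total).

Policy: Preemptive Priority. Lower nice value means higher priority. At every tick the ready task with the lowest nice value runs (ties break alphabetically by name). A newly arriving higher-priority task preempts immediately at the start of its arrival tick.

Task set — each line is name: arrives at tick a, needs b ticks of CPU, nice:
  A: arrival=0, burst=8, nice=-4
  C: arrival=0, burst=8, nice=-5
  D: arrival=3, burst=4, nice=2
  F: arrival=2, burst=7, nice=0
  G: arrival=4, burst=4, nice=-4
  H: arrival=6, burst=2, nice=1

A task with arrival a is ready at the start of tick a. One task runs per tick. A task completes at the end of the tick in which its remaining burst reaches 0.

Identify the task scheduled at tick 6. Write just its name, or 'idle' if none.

running at tick 6 = C

t=0: ready={A,C} → run C
t=1: ready={A,C} → run C
t=2: ready={A,C,F} → run C
t=3: ready={A,C,D,F} → run C
t=4: ready={A,C,D,F,G} → run C
t=5: ready={A,C,D,F,G} → run C
t=6: ready={A,C,D,F,G,H} → run C
t=7: ready={A,C,D,F,G,H} → run C
t=8: ready={A,D,F,G,H} → run A
t=9: ready={A,D,F,G,H} → run A
t=10: ready={A,D,F,G,H} → run A
t=11: ready={A,D,F,G,H} → run A
t=12: ready={A,D,F,G,H} → run A
t=13: ready={A,D,F,G,H} → run A
t=14: ready={A,D,F,G,H} → run A
t=15: ready={A,D,F,G,H} → run A
t=16: ready={D,F,G,H} → run G
t=17: ready={D,F,G,H} → run G
t=18: ready={D,F,G,H} → run G
t=19: ready={D,F,G,H} → run G
t=20: ready={D,F,H} → run F
t=21: ready={D,F,H} → run F
t=22: ready={D,F,H} → run F
t=23: ready={D,F,H} → run F
t=24: ready={D,F,H} → run F
t=25: ready={D,F,H} → run F
t=26: ready={D,F,H} → run F
t=27: ready={D,H} → run H
t=28: ready={D,H} → run H
t=29: ready={D} → run D
t=30: ready={D} → run D
t=31: ready={D} → run D
t=32: ready={D} → run D
t=33: (idle)
t=34: (idle)
t=35: (idle)
t=36: (idle)
t=37: (idle)
t=38: (idle)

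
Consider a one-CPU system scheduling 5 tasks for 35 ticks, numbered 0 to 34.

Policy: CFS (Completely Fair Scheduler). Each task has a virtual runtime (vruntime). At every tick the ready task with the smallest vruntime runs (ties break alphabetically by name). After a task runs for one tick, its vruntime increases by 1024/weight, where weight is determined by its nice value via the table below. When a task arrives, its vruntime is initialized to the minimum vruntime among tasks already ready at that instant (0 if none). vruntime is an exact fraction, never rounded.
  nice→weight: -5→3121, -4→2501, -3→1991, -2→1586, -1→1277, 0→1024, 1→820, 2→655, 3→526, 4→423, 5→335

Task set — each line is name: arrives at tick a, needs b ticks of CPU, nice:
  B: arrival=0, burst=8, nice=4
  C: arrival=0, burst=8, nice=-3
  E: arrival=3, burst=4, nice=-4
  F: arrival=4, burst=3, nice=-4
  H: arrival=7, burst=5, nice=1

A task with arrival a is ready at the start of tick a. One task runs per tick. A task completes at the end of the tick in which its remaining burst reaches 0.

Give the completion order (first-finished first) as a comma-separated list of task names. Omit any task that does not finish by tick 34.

completion order = F, E, C, H, B

t=0: vr[B=0 C=0] → run B
t=1: vr[B=1024/423 C=0] → run C
t=2: vr[B=1024/423 C=1024/1991] → run C
t=3: vr[B=1024/423 C=2048/1991 E=2048/1991] → run C
t=4: vr[B=1024/423 C=3072/1991 E=2048/1991 F=2048/1991] → run E
t=5: vr[B=1024/423 C=3072/1991 E=7160832/4979491 F=2048/1991] → run F
t=6: vr[B=1024/423 C=3072/1991 E=7160832/4979491 F=7160832/4979491] → run E
t=7: vr[B=1024/423 C=3072/1991 E=9199616/4979491 F=7160832/4979491 H=7160832/4979491] → run F
t=8: vr[B=1024/423 C=3072/1991 E=9199616/4979491 F=9199616/4979491 H=7160832/4979491] → run H
t=9: vr[B=1024/423 C=3072/1991 E=9199616/4979491 F=9199616/4979491 H=66895616/24897455] → run C
t=10: vr[B=1024/423 C=4096/1991 E=9199616/4979491 F=9199616/4979491 H=66895616/24897455] → run E
t=11: vr[B=1024/423 C=4096/1991 E=11238400/4979491 F=9199616/4979491 H=66895616/24897455] → run F
t=12: vr[B=1024/423 C=4096/1991 E=11238400/4979491 H=66895616/24897455] → run C
t=13: vr[B=1024/423 C=5120/1991 E=11238400/4979491 H=66895616/24897455] → run E
t=14: vr[B=1024/423 C=5120/1991 H=66895616/24897455] → run B
t=15: vr[B=2048/423 C=5120/1991 H=66895616/24897455] → run C
t=16: vr[B=2048/423 C=6144/1991 H=66895616/24897455] → run H
t=17: vr[B=2048/423 C=6144/1991 H=97987072/24897455] → run C
t=18: vr[B=2048/423 C=7168/1991 H=97987072/24897455] → run C
t=19: vr[B=2048/423 H=97987072/24897455] → run H
t=20: vr[B=2048/423 H=129078528/24897455] → run B
t=21: vr[B=1024/141 H=129078528/24897455] → run H
t=22: vr[B=1024/141 H=160169984/24897455] → run H
t=23: vr[B=1024/141] → run B
t=24: vr[B=4096/423] → run B
t=25: vr[B=5120/423] → run B
t=26: vr[B=2048/141] → run B
t=27: vr[B=7168/423] → run B
t=28: (idle)
t=29: (idle)
t=30: (idle)
t=31: (idle)
t=32: (idle)
t=33: (idle)
t=34: (idle)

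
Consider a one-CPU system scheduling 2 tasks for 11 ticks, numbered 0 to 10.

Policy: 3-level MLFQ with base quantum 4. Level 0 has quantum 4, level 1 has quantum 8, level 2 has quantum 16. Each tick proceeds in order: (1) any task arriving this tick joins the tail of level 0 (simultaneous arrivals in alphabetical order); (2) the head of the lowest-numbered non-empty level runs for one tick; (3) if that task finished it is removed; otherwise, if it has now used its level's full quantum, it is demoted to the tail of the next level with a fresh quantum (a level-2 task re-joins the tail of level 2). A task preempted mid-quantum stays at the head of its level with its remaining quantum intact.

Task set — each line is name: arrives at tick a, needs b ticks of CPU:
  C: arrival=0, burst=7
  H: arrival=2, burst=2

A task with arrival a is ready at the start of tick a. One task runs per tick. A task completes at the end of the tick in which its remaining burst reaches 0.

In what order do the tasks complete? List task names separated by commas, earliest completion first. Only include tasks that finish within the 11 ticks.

t=0: L0/L1/L2 = C/-/- → run C
t=1: L0/L1/L2 = C/-/- → run C
t=2: L0/L1/L2 = CH/-/- → run C
t=3: L0/L1/L2 = CH/-/- → run C
t=4: L0/L1/L2 = H/C/- → run H
t=5: L0/L1/L2 = H/C/- → run H
t=6: L0/L1/L2 = -/C/- → run C
t=7: L0/L1/L2 = -/C/- → run C
t=8: L0/L1/L2 = -/C/- → run C
t=9: (idle)
t=10: (idle)

completion order = H, C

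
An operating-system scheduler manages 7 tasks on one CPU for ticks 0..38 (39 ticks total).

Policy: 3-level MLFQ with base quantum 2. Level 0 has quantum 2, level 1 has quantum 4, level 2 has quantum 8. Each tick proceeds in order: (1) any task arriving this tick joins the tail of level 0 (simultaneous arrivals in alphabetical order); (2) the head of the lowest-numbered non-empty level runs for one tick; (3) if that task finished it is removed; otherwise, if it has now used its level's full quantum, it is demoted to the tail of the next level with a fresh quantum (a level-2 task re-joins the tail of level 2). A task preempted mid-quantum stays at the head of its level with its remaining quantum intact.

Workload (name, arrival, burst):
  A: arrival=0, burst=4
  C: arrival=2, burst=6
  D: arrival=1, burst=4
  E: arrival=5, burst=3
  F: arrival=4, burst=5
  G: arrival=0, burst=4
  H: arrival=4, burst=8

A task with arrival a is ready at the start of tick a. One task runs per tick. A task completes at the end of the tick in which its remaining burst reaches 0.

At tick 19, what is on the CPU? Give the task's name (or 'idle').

t=0: L0/L1/L2 = AG/-/- → run A
t=1: L0/L1/L2 = AGD/-/- → run A
t=2: L0/L1/L2 = GDC/A/- → run G
t=3: L0/L1/L2 = GDC/A/- → run G
t=4: L0/L1/L2 = DCFH/AG/- → run D
t=5: L0/L1/L2 = DCFHE/AG/- → run D
t=6: L0/L1/L2 = CFHE/AGD/- → run C
t=7: L0/L1/L2 = CFHE/AGD/- → run C
t=8: L0/L1/L2 = FHE/AGDC/- → run F
t=9: L0/L1/L2 = FHE/AGDC/- → run F
t=10: L0/L1/L2 = HE/AGDCF/- → run H
t=11: L0/L1/L2 = HE/AGDCF/- → run H
t=12: L0/L1/L2 = E/AGDCFH/- → run E
t=13: L0/L1/L2 = E/AGDCFH/- → run E
t=14: L0/L1/L2 = -/AGDCFHE/- → run A
t=15: L0/L1/L2 = -/AGDCFHE/- → run A
t=16: L0/L1/L2 = -/GDCFHE/- → run G
t=17: L0/L1/L2 = -/GDCFHE/- → run G
t=18: L0/L1/L2 = -/DCFHE/- → run D
t=19: L0/L1/L2 = -/DCFHE/- → run D
t=20: L0/L1/L2 = -/CFHE/- → run C
t=21: L0/L1/L2 = -/CFHE/- → run C
t=22: L0/L1/L2 = -/CFHE/- → run C
t=23: L0/L1/L2 = -/CFHE/- → run C
t=24: L0/L1/L2 = -/FHE/- → run F
t=25: L0/L1/L2 = -/FHE/- → run F
t=26: L0/L1/L2 = -/FHE/- → run F
t=27: L0/L1/L2 = -/HE/- → run H
t=28: L0/L1/L2 = -/HE/- → run H
t=29: L0/L1/L2 = -/HE/- → run H
t=30: L0/L1/L2 = -/HE/- → run H
t=31: L0/L1/L2 = -/E/H → run E
t=32: L0/L1/L2 = -/-/H → run H
t=33: L0/L1/L2 = -/-/H → run H
t=34: (idle)
t=35: (idle)
t=36: (idle)
t=37: (idle)
t=38: (idle)

running at tick 19 = D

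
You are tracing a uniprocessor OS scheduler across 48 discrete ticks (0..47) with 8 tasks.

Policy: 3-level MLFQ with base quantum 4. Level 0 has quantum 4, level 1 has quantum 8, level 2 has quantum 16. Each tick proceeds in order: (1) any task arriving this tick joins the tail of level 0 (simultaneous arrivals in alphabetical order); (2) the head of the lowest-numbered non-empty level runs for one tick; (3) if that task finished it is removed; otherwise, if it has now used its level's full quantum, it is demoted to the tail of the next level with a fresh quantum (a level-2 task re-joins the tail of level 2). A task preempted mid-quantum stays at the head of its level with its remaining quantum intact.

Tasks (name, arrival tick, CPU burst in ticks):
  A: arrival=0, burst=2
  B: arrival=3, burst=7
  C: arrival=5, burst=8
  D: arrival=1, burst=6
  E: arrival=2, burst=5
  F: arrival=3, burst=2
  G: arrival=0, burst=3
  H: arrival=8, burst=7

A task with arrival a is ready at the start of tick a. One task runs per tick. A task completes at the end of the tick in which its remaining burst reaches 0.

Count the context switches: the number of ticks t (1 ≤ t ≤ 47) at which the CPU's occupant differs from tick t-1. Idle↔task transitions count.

t=0: L0/L1/L2 = AG/-/- → run A
t=1: L0/L1/L2 = AGD/-/- → run A
t=2: L0/L1/L2 = GDE/-/- → run G
t=3: L0/L1/L2 = GDEBF/-/- → run G
t=4: L0/L1/L2 = GDEBF/-/- → run G
t=5: L0/L1/L2 = DEBFC/-/- → run D
t=6: L0/L1/L2 = DEBFC/-/- → run D
t=7: L0/L1/L2 = DEBFC/-/- → run D
t=8: L0/L1/L2 = DEBFCH/-/- → run D
t=9: L0/L1/L2 = EBFCH/D/- → run E
t=10: L0/L1/L2 = EBFCH/D/- → run E
t=11: L0/L1/L2 = EBFCH/D/- → run E
t=12: L0/L1/L2 = EBFCH/D/- → run E
t=13: L0/L1/L2 = BFCH/DE/- → run B
t=14: L0/L1/L2 = BFCH/DE/- → run B
t=15: L0/L1/L2 = BFCH/DE/- → run B
t=16: L0/L1/L2 = BFCH/DE/- → run B
t=17: L0/L1/L2 = FCH/DEB/- → run F
t=18: L0/L1/L2 = FCH/DEB/- → run F
t=19: L0/L1/L2 = CH/DEB/- → run C
t=20: L0/L1/L2 = CH/DEB/- → run C
t=21: L0/L1/L2 = CH/DEB/- → run C
t=22: L0/L1/L2 = CH/DEB/- → run C
t=23: L0/L1/L2 = H/DEBC/- → run H
t=24: L0/L1/L2 = H/DEBC/- → run H
t=25: L0/L1/L2 = H/DEBC/- → run H
t=26: L0/L1/L2 = H/DEBC/- → run H
t=27: L0/L1/L2 = -/DEBCH/- → run D
t=28: L0/L1/L2 = -/DEBCH/- → run D
t=29: L0/L1/L2 = -/EBCH/- → run E
t=30: L0/L1/L2 = -/BCH/- → run B
t=31: L0/L1/L2 = -/BCH/- → run B
t=32: L0/L1/L2 = -/BCH/- → run B
t=33: L0/L1/L2 = -/CH/- → run C
t=34: L0/L1/L2 = -/CH/- → run C
t=35: L0/L1/L2 = -/CH/- → run C
t=36: L0/L1/L2 = -/CH/- → run C
t=37: L0/L1/L2 = -/H/- → run H
t=38: L0/L1/L2 = -/H/- → run H
t=39: L0/L1/L2 = -/H/- → run H
t=40: (idle)
t=41: (idle)
t=42: (idle)
t=43: (idle)
t=44: (idle)
t=45: (idle)
t=46: (idle)
t=47: (idle)

context switches = 13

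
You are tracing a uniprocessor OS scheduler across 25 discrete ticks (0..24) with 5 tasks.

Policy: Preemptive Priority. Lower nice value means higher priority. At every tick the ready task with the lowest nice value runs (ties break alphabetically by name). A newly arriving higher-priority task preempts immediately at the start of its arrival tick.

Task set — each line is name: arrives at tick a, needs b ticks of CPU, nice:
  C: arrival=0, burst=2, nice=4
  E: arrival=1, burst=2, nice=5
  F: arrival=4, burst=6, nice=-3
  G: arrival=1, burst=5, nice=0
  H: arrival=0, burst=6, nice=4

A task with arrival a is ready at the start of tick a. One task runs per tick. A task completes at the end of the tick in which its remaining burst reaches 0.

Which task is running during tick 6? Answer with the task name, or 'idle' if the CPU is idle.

running at tick 6 = F

t=0: ready={C,H} → run C
t=1: ready={C,E,G,H} → run G
t=2: ready={C,E,G,H} → run G
t=3: ready={C,E,G,H} → run G
t=4: ready={C,E,F,G,H} → run F
t=5: ready={C,E,F,G,H} → run F
t=6: ready={C,E,F,G,H} → run F
t=7: ready={C,E,F,G,H} → run F
t=8: ready={C,E,F,G,H} → run F
t=9: ready={C,E,F,G,H} → run F
t=10: ready={C,E,G,H} → run G
t=11: ready={C,E,G,H} → run G
t=12: ready={C,E,H} → run C
t=13: ready={E,H} → run H
t=14: ready={E,H} → run H
t=15: ready={E,H} → run H
t=16: ready={E,H} → run H
t=17: ready={E,H} → run H
t=18: ready={E,H} → run H
t=19: ready={E} → run E
t=20: ready={E} → run E
t=21: (idle)
t=22: (idle)
t=23: (idle)
t=24: (idle)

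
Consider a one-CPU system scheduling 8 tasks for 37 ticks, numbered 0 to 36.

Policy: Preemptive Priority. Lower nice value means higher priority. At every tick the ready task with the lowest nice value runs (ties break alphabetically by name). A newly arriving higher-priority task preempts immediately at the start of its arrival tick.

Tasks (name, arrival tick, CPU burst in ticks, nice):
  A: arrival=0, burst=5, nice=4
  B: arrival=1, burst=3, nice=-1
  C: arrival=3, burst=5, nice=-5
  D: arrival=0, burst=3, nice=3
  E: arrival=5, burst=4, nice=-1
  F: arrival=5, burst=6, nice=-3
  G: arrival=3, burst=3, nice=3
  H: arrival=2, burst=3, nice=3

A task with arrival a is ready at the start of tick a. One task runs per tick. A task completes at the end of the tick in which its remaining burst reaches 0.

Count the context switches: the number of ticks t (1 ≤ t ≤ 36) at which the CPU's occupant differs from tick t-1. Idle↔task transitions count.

context switches = 10

t=0: ready={A,D} → run D
t=1: ready={A,B,D} → run B
t=2: ready={A,B,D,H} → run B
t=3: ready={A,B,C,D,G,H} → run C
t=4: ready={A,B,C,D,G,H} → run C
t=5: ready={A,B,C,D,E,F,G,H} → run C
t=6: ready={A,B,C,D,E,F,G,H} → run C
t=7: ready={A,B,C,D,E,F,G,H} → run C
t=8: ready={A,B,D,E,F,G,H} → run F
t=9: ready={A,B,D,E,F,G,H} → run F
t=10: ready={A,B,D,E,F,G,H} → run F
t=11: ready={A,B,D,E,F,G,H} → run F
t=12: ready={A,B,D,E,F,G,H} → run F
t=13: ready={A,B,D,E,F,G,H} → run F
t=14: ready={A,B,D,E,G,H} → run B
t=15: ready={A,D,E,G,H} → run E
t=16: ready={A,D,E,G,H} → run E
t=17: ready={A,D,E,G,H} → run E
t=18: ready={A,D,E,G,H} → run E
t=19: ready={A,D,G,H} → run D
t=20: ready={A,D,G,H} → run D
t=21: ready={A,G,H} → run G
t=22: ready={A,G,H} → run G
t=23: ready={A,G,H} → run G
t=24: ready={A,H} → run H
t=25: ready={A,H} → run H
t=26: ready={A,H} → run H
t=27: ready={A} → run A
t=28: ready={A} → run A
t=29: ready={A} → run A
t=30: ready={A} → run A
t=31: ready={A} → run A
t=32: (idle)
t=33: (idle)
t=34: (idle)
t=35: (idle)
t=36: (idle)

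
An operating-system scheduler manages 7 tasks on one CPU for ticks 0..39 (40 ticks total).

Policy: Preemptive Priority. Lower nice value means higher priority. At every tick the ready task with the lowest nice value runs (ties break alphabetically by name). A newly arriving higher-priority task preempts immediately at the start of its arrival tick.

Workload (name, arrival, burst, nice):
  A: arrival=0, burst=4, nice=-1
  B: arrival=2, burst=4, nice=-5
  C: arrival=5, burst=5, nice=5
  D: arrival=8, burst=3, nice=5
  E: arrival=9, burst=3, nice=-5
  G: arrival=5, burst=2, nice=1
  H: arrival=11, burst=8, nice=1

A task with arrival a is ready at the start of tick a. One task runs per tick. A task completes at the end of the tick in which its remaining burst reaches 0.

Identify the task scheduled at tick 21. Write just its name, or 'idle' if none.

running at tick 21 = C

t=0: ready={A} → run A
t=1: ready={A} → run A
t=2: ready={A,B} → run B
t=3: ready={A,B} → run B
t=4: ready={A,B} → run B
t=5: ready={A,B,C,G} → run B
t=6: ready={A,C,G} → run A
t=7: ready={A,C,G} → run A
t=8: ready={C,D,G} → run G
t=9: ready={C,D,E,G} → run E
t=10: ready={C,D,E,G} → run E
t=11: ready={C,D,E,G,H} → run E
t=12: ready={C,D,G,H} → run G
t=13: ready={C,D,H} → run H
t=14: ready={C,D,H} → run H
t=15: ready={C,D,H} → run H
t=16: ready={C,D,H} → run H
t=17: ready={C,D,H} → run H
t=18: ready={C,D,H} → run H
t=19: ready={C,D,H} → run H
t=20: ready={C,D,H} → run H
t=21: ready={C,D} → run C
t=22: ready={C,D} → run C
t=23: ready={C,D} → run C
t=24: ready={C,D} → run C
t=25: ready={C,D} → run C
t=26: ready={D} → run D
t=27: ready={D} → run D
t=28: ready={D} → run D
t=29: (idle)
t=30: (idle)
t=31: (idle)
t=32: (idle)
t=33: (idle)
t=34: (idle)
t=35: (idle)
t=36: (idle)
t=37: (idle)
t=38: (idle)
t=39: (idle)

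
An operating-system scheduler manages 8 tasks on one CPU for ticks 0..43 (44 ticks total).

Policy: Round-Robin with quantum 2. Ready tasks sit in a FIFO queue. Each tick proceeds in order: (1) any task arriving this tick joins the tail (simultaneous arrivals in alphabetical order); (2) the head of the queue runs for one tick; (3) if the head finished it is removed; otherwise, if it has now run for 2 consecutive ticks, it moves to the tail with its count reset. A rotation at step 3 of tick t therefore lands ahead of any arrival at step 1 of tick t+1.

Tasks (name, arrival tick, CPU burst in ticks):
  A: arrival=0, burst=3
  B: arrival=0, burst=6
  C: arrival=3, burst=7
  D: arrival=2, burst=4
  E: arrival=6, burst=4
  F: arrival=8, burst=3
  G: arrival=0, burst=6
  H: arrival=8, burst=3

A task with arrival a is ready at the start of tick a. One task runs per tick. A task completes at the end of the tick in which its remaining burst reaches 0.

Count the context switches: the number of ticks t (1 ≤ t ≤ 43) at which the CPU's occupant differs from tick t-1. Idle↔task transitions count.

context switches = 19

t=0: queue=[A,B,G] q_used=0 → run A
t=1: queue=[A,B,G] q_used=1 → run A
t=2: queue=[B,G,A,D] q_used=0 → run B
t=3: queue=[B,G,A,D,C] q_used=1 → run B
t=4: queue=[G,A,D,C,B] q_used=0 → run G
t=5: queue=[G,A,D,C,B] q_used=1 → run G
t=6: queue=[A,D,C,B,G,E] q_used=0 → run A
t=7: queue=[D,C,B,G,E] q_used=0 → run D
t=8: queue=[D,C,B,G,E,F,H] q_used=1 → run D
t=9: queue=[C,B,G,E,F,H,D] q_used=0 → run C
t=10: queue=[C,B,G,E,F,H,D] q_used=1 → run C
t=11: queue=[B,G,E,F,H,D,C] q_used=0 → run B
t=12: queue=[B,G,E,F,H,D,C] q_used=1 → run B
t=13: queue=[G,E,F,H,D,C,B] q_used=0 → run G
t=14: queue=[G,E,F,H,D,C,B] q_used=1 → run G
t=15: queue=[E,F,H,D,C,B,G] q_used=0 → run E
t=16: queue=[E,F,H,D,C,B,G] q_used=1 → run E
t=17: queue=[F,H,D,C,B,G,E] q_used=0 → run F
t=18: queue=[F,H,D,C,B,G,E] q_used=1 → run F
t=19: queue=[H,D,C,B,G,E,F] q_used=0 → run H
t=20: queue=[H,D,C,B,G,E,F] q_used=1 → run H
t=21: queue=[D,C,B,G,E,F,H] q_used=0 → run D
t=22: queue=[D,C,B,G,E,F,H] q_used=1 → run D
t=23: queue=[C,B,G,E,F,H] q_used=0 → run C
t=24: queue=[C,B,G,E,F,H] q_used=1 → run C
t=25: queue=[B,G,E,F,H,C] q_used=0 → run B
t=26: queue=[B,G,E,F,H,C] q_used=1 → run B
t=27: queue=[G,E,F,H,C] q_used=0 → run G
t=28: queue=[G,E,F,H,C] q_used=1 → run G
t=29: queue=[E,F,H,C] q_used=0 → run E
t=30: queue=[E,F,H,C] q_used=1 → run E
t=31: queue=[F,H,C] q_used=0 → run F
t=32: queue=[H,C] q_used=0 → run H
t=33: queue=[C] q_used=0 → run C
t=34: queue=[C] q_used=1 → run C
t=35: queue=[C] q_used=0 → run C
t=36: (idle)
t=37: (idle)
t=38: (idle)
t=39: (idle)
t=40: (idle)
t=41: (idle)
t=42: (idle)
t=43: (idle)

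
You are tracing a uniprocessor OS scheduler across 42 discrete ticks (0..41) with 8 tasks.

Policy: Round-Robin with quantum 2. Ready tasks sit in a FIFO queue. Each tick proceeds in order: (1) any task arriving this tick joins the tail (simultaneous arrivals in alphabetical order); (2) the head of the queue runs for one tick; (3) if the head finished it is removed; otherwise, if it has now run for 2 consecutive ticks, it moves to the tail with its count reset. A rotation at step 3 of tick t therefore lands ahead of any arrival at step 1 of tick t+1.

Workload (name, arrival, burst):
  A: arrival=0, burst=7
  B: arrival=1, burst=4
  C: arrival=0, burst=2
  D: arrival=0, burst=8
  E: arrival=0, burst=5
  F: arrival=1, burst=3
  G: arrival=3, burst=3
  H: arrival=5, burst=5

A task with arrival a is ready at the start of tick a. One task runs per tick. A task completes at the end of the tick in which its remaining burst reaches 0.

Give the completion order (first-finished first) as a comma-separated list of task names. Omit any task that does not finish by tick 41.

t=0: queue=[A,C,D,E] q_used=0 → run A
t=1: queue=[A,C,D,E,B,F] q_used=1 → run A
t=2: queue=[C,D,E,B,F,A] q_used=0 → run C
t=3: queue=[C,D,E,B,F,A,G] q_used=1 → run C
t=4: queue=[D,E,B,F,A,G] q_used=0 → run D
t=5: queue=[D,E,B,F,A,G,H] q_used=1 → run D
t=6: queue=[E,B,F,A,G,H,D] q_used=0 → run E
t=7: queue=[E,B,F,A,G,H,D] q_used=1 → run E
t=8: queue=[B,F,A,G,H,D,E] q_used=0 → run B
t=9: queue=[B,F,A,G,H,D,E] q_used=1 → run B
t=10: queue=[F,A,G,H,D,E,B] q_used=0 → run F
t=11: queue=[F,A,G,H,D,E,B] q_used=1 → run F
t=12: queue=[A,G,H,D,E,B,F] q_used=0 → run A
t=13: queue=[A,G,H,D,E,B,F] q_used=1 → run A
t=14: queue=[G,H,D,E,B,F,A] q_used=0 → run G
t=15: queue=[G,H,D,E,B,F,A] q_used=1 → run G
t=16: queue=[H,D,E,B,F,A,G] q_used=0 → run H
t=17: queue=[H,D,E,B,F,A,G] q_used=1 → run H
t=18: queue=[D,E,B,F,A,G,H] q_used=0 → run D
t=19: queue=[D,E,B,F,A,G,H] q_used=1 → run D
t=20: queue=[E,B,F,A,G,H,D] q_used=0 → run E
t=21: queue=[E,B,F,A,G,H,D] q_used=1 → run E
t=22: queue=[B,F,A,G,H,D,E] q_used=0 → run B
t=23: queue=[B,F,A,G,H,D,E] q_used=1 → run B
t=24: queue=[F,A,G,H,D,E] q_used=0 → run F
t=25: queue=[A,G,H,D,E] q_used=0 → run A
t=26: queue=[A,G,H,D,E] q_used=1 → run A
t=27: queue=[G,H,D,E,A] q_used=0 → run G
t=28: queue=[H,D,E,A] q_used=0 → run H
t=29: queue=[H,D,E,A] q_used=1 → run H
t=30: queue=[D,E,A,H] q_used=0 → run D
t=31: queue=[D,E,A,H] q_used=1 → run D
t=32: queue=[E,A,H,D] q_used=0 → run E
t=33: queue=[A,H,D] q_used=0 → run A
t=34: queue=[H,D] q_used=0 → run H
t=35: queue=[D] q_used=0 → run D
t=36: queue=[D] q_used=1 → run D
t=37: (idle)
t=38: (idle)
t=39: (idle)
t=40: (idle)
t=41: (idle)

completion order = C, B, F, G, E, A, H, D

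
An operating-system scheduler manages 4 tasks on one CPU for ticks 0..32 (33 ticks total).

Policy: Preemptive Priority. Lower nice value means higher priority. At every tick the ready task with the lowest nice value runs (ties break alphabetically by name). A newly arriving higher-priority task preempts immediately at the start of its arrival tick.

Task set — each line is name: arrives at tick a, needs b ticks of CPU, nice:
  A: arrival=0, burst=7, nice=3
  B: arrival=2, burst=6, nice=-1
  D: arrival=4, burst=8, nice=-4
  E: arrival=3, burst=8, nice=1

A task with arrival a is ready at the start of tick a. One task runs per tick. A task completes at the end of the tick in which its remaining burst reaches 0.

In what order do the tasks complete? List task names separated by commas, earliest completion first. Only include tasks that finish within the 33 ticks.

t=0: ready={A} → run A
t=1: ready={A} → run A
t=2: ready={A,B} → run B
t=3: ready={A,B,E} → run B
t=4: ready={A,B,D,E} → run D
t=5: ready={A,B,D,E} → run D
t=6: ready={A,B,D,E} → run D
t=7: ready={A,B,D,E} → run D
t=8: ready={A,B,D,E} → run D
t=9: ready={A,B,D,E} → run D
t=10: ready={A,B,D,E} → run D
t=11: ready={A,B,D,E} → run D
t=12: ready={A,B,E} → run B
t=13: ready={A,B,E} → run B
t=14: ready={A,B,E} → run B
t=15: ready={A,B,E} → run B
t=16: ready={A,E} → run E
t=17: ready={A,E} → run E
t=18: ready={A,E} → run E
t=19: ready={A,E} → run E
t=20: ready={A,E} → run E
t=21: ready={A,E} → run E
t=22: ready={A,E} → run E
t=23: ready={A,E} → run E
t=24: ready={A} → run A
t=25: ready={A} → run A
t=26: ready={A} → run A
t=27: ready={A} → run A
t=28: ready={A} → run A
t=29: (idle)
t=30: (idle)
t=31: (idle)
t=32: (idle)

completion order = D, B, E, A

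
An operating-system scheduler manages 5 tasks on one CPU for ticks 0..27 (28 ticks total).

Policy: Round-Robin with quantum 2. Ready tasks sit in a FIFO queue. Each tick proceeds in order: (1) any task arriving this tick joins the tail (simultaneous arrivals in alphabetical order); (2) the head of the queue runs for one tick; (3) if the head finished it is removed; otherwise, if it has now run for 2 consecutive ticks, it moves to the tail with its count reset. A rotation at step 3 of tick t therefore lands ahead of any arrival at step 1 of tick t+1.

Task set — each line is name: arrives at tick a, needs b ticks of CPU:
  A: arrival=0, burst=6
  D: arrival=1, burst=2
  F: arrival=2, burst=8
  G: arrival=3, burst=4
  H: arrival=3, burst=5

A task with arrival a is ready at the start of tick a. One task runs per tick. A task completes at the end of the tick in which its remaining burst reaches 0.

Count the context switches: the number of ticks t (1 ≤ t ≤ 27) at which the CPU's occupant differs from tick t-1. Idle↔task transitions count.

context switches = 13

t=0: queue=[A] q_used=0 → run A
t=1: queue=[A,D] q_used=1 → run A
t=2: queue=[D,A,F] q_used=0 → run D
t=3: queue=[D,A,F,G,H] q_used=1 → run D
t=4: queue=[A,F,G,H] q_used=0 → run A
t=5: queue=[A,F,G,H] q_used=1 → run A
t=6: queue=[F,G,H,A] q_used=0 → run F
t=7: queue=[F,G,H,A] q_used=1 → run F
t=8: queue=[G,H,A,F] q_used=0 → run G
t=9: queue=[G,H,A,F] q_used=1 → run G
t=10: queue=[H,A,F,G] q_used=0 → run H
t=11: queue=[H,A,F,G] q_used=1 → run H
t=12: queue=[A,F,G,H] q_used=0 → run A
t=13: queue=[A,F,G,H] q_used=1 → run A
t=14: queue=[F,G,H] q_used=0 → run F
t=15: queue=[F,G,H] q_used=1 → run F
t=16: queue=[G,H,F] q_used=0 → run G
t=17: queue=[G,H,F] q_used=1 → run G
t=18: queue=[H,F] q_used=0 → run H
t=19: queue=[H,F] q_used=1 → run H
t=20: queue=[F,H] q_used=0 → run F
t=21: queue=[F,H] q_used=1 → run F
t=22: queue=[H,F] q_used=0 → run H
t=23: queue=[F] q_used=0 → run F
t=24: queue=[F] q_used=1 → run F
t=25: (idle)
t=26: (idle)
t=27: (idle)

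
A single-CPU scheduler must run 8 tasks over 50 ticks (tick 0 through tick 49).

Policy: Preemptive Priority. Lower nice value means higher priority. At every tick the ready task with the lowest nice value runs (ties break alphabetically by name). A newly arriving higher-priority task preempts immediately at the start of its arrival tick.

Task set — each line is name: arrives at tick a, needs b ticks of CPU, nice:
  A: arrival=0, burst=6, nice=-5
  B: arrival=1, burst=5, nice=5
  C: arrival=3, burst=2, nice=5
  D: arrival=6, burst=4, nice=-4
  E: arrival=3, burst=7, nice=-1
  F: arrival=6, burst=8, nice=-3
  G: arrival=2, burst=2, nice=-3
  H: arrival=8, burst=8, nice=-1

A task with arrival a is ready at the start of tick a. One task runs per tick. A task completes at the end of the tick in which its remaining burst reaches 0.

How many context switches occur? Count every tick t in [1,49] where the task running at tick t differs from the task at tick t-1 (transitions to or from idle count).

t=0: ready={A} → run A
t=1: ready={A,B} → run A
t=2: ready={A,B,G} → run A
t=3: ready={A,B,C,E,G} → run A
t=4: ready={A,B,C,E,G} → run A
t=5: ready={A,B,C,E,G} → run A
t=6: ready={B,C,D,E,F,G} → run D
t=7: ready={B,C,D,E,F,G} → run D
t=8: ready={B,C,D,E,F,G,H} → run D
t=9: ready={B,C,D,E,F,G,H} → run D
t=10: ready={B,C,E,F,G,H} → run F
t=11: ready={B,C,E,F,G,H} → run F
t=12: ready={B,C,E,F,G,H} → run F
t=13: ready={B,C,E,F,G,H} → run F
t=14: ready={B,C,E,F,G,H} → run F
t=15: ready={B,C,E,F,G,H} → run F
t=16: ready={B,C,E,F,G,H} → run F
t=17: ready={B,C,E,F,G,H} → run F
t=18: ready={B,C,E,G,H} → run G
t=19: ready={B,C,E,G,H} → run G
t=20: ready={B,C,E,H} → run E
t=21: ready={B,C,E,H} → run E
t=22: ready={B,C,E,H} → run E
t=23: ready={B,C,E,H} → run E
t=24: ready={B,C,E,H} → run E
t=25: ready={B,C,E,H} → run E
t=26: ready={B,C,E,H} → run E
t=27: ready={B,C,H} → run H
t=28: ready={B,C,H} → run H
t=29: ready={B,C,H} → run H
t=30: ready={B,C,H} → run H
t=31: ready={B,C,H} → run H
t=32: ready={B,C,H} → run H
t=33: ready={B,C,H} → run H
t=34: ready={B,C,H} → run H
t=35: ready={B,C} → run B
t=36: ready={B,C} → run B
t=37: ready={B,C} → run B
t=38: ready={B,C} → run B
t=39: ready={B,C} → run B
t=40: ready={C} → run C
t=41: ready={C} → run C
t=42: (idle)
t=43: (idle)
t=44: (idle)
t=45: (idle)
t=46: (idle)
t=47: (idle)
t=48: (idle)
t=49: (idle)

context switches = 8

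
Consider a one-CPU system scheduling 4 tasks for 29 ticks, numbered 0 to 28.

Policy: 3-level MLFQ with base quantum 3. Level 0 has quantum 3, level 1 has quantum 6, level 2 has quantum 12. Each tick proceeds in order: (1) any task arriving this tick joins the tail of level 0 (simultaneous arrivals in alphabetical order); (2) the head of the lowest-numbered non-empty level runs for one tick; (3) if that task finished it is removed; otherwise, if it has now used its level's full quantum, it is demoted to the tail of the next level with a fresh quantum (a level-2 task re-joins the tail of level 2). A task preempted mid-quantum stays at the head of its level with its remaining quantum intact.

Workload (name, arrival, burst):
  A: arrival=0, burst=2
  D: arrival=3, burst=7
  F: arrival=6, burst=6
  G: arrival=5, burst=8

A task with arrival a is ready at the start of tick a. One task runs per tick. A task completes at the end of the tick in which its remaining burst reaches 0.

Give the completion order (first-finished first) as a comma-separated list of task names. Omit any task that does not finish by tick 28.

t=0: L0/L1/L2 = A/-/- → run A
t=1: L0/L1/L2 = A/-/- → run A
t=2: (idle)
t=3: L0/L1/L2 = D/-/- → run D
t=4: L0/L1/L2 = D/-/- → run D
t=5: L0/L1/L2 = DG/-/- → run D
t=6: L0/L1/L2 = GF/D/- → run G
t=7: L0/L1/L2 = GF/D/- → run G
t=8: L0/L1/L2 = GF/D/- → run G
t=9: L0/L1/L2 = F/DG/- → run F
t=10: L0/L1/L2 = F/DG/- → run F
t=11: L0/L1/L2 = F/DG/- → run F
t=12: L0/L1/L2 = -/DGF/- → run D
t=13: L0/L1/L2 = -/DGF/- → run D
t=14: L0/L1/L2 = -/DGF/- → run D
t=15: L0/L1/L2 = -/DGF/- → run D
t=16: L0/L1/L2 = -/GF/- → run G
t=17: L0/L1/L2 = -/GF/- → run G
t=18: L0/L1/L2 = -/GF/- → run G
t=19: L0/L1/L2 = -/GF/- → run G
t=20: L0/L1/L2 = -/GF/- → run G
t=21: L0/L1/L2 = -/F/- → run F
t=22: L0/L1/L2 = -/F/- → run F
t=23: L0/L1/L2 = -/F/- → run F
t=24: (idle)
t=25: (idle)
t=26: (idle)
t=27: (idle)
t=28: (idle)

completion order = A, D, G, F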